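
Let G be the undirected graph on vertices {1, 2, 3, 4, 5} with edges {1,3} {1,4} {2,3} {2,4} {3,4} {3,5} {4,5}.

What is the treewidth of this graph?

A width-2 tree decomposition is:
Bags: B1 = {3, 4, 5}  B2 = {2, 3, 4}  B3 = {1, 3, 4}
Tree: B1–B2, B1–B3
Each bag holds 3 vertices, so the decomposition has width 2, which upper-bounds the treewidth. On the other hand G contains the 3-clique {1, 3, 4}. A clique must lie in a single bag of any decomposition, so no decomposition can have width below 2. Hence tw(G) = 2 exactly.

2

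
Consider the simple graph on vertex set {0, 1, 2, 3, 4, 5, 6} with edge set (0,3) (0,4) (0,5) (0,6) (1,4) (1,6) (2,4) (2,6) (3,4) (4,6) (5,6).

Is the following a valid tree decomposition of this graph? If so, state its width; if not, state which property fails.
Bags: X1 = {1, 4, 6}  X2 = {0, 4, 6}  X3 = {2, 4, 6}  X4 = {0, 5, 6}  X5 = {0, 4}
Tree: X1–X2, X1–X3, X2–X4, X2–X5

A tree decomposition must satisfy three properties: every vertex lies in some bag; for every edge, both endpoints lie together in some bag; and for every vertex, the bags containing it form a connected subtree. Here vertex 3 appears in no bag, so the decomposition is invalid.

No — vertex 3 appears in no bag.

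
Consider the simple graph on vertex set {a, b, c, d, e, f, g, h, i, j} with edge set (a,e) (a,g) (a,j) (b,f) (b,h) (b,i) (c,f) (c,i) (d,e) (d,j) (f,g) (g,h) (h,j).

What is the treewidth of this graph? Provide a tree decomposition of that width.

Every bag has size at most 3, so the width is 3 − 1 = 2 and tw(G) ≤ 2. Since d–e–a–j–d is a cycle in G, G is not acyclic. Forests are exactly the graphs of treewidth ≤ 1, so tw(G) ≥ 2. Therefore the treewidth is 2.

Treewidth 2.
One optimal decomposition is:
Bags: B1 = {d, e, j}  B2 = {a, e, j}  B3 = {a, h, j}  B4 = {a, g, h}  B5 = {b, g, h}  B6 = {b, f, g}  B7 = {b, f, i}  B8 = {c, f, i}
Tree: B1–B2, B2–B3, B3–B4, B4–B5, B5–B6, B6–B7, B7–B8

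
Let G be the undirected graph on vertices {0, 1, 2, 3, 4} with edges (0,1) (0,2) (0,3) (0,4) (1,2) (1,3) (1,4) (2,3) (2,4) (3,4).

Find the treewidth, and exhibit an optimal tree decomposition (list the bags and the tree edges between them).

With just one bag of size 5, the width is 5 − 1 = 4, so tw(G) ≤ 4. Conversely, {0, 1, 2, 3, 4} is a clique of size 5, and the vertices of any clique must share a bag in every tree decomposition; so some bag has ≥ 5 vertices and tw(G) ≥ 4. Combining the bounds, tw(G) = 4.

Treewidth 4.
One such decomposition:
Bags: B1 = {0, 1, 2, 3, 4}
Tree: (single bag)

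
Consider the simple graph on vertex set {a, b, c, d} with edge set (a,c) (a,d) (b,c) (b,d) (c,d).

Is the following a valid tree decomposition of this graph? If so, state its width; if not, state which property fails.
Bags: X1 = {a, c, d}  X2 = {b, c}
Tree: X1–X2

No — edge (d,b) lies in no bag.

A tree decomposition must satisfy three properties: every vertex lies in some bag; for every edge, both endpoints lie together in some bag; and for every vertex, the bags containing it form a connected subtree. Here edge (d,b) lies in no bag, so the decomposition is invalid.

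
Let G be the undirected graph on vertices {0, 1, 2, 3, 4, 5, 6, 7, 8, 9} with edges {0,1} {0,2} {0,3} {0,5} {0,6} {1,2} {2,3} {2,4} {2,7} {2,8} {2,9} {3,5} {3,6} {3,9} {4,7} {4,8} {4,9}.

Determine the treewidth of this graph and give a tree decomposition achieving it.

Treewidth 2.
Bags: B1 = {2, 3, 9}  B2 = {0, 2, 3}  B3 = {2, 4, 9}  B4 = {2, 4, 7}  B5 = {0, 3, 5}  B6 = {2, 4, 8}  B7 = {0, 3, 6}  B8 = {0, 1, 2}
Tree: B1–B2, B1–B3, B3–B4, B2–B5, B4–B6, B5–B7, B2–B8

Each bag holds 3 vertices, so the decomposition has width 2, which upper-bounds the treewidth. On the other hand G contains the 3-clique {0, 1, 2}. A clique must lie in a single bag of any decomposition, so no decomposition can have width below 2. Therefore the treewidth is 2.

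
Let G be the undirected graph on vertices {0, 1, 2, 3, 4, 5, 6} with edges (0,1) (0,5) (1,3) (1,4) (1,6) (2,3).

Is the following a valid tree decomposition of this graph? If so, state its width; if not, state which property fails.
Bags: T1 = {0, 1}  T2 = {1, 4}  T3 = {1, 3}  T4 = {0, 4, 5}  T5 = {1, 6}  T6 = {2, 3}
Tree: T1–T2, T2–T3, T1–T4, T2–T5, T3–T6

No — bags containing vertex 4 are not connected in the tree.

A tree decomposition must satisfy three properties: every vertex lies in some bag; for every edge, both endpoints lie together in some bag; and for every vertex, the bags containing it form a connected subtree. Here bags containing vertex 4 are not connected in the tree, so the decomposition is invalid.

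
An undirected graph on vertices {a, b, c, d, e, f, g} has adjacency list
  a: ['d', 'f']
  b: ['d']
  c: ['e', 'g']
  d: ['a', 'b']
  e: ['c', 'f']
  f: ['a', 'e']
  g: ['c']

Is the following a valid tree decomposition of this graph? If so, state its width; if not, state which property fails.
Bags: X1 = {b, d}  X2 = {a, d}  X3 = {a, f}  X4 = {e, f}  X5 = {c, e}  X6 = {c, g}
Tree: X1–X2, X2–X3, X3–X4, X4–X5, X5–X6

Yes; width 1.

Vertex coverage: the bags together contain {a, b, c, d, e, f, g}, the full vertex set. Edge coverage: each edge of G has both endpoints in at least one bag. Running intersection: for every vertex, the bags containing it form a connected subtree. All three properties hold, so this is a valid tree decomposition of width max|bag| − 1 = 1, and hence tw(G) ≤ 1.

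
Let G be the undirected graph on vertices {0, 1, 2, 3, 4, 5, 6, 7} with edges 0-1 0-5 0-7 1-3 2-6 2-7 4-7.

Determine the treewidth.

A width-1 tree decomposition is:
Bags: B1 = {0, 7}  B2 = {4, 7}  B3 = {2, 7}  B4 = {0, 1}  B5 = {1, 3}  B6 = {0, 5}  B7 = {2, 6}
Tree: B1–B2, B2–B3, B1–B4, B4–B5, B1–B6, B3–B7
The largest bag has 2 vertices, giving width 1; this decomposition certifies tw(G) ≤ 1. G has an edge, so its treewidth is at least 1. Therefore the treewidth is 1.

1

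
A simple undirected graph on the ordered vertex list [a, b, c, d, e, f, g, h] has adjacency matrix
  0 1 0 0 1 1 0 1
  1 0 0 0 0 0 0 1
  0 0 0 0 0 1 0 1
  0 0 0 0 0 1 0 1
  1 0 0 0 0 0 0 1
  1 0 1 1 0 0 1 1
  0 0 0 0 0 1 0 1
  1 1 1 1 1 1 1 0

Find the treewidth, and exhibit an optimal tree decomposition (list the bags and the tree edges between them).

The largest bag has 3 vertices, giving width 2; this decomposition certifies tw(G) ≤ 2. Conversely, {a, e, h} is a clique of size 3, and the vertices of any clique must share a bag in every tree decomposition; so some bag has ≥ 3 vertices and tw(G) ≥ 2. Therefore the treewidth is 2.

Treewidth 2.
One such decomposition:
Bags: B1 = {d, f, h}  B2 = {a, f, h}  B3 = {f, g, h}  B4 = {c, f, h}  B5 = {a, b, h}  B6 = {a, e, h}
Tree: B1–B2, B1–B3, B3–B4, B2–B5, B5–B6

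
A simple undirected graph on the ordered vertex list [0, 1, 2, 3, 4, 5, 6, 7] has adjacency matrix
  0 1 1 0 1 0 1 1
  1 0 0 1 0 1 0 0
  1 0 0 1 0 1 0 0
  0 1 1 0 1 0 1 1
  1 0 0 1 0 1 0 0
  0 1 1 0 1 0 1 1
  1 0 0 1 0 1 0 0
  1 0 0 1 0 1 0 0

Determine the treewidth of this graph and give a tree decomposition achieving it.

Treewidth 3.
One optimal decomposition is:
Bags: B1 = {0, 3, 4, 5}  B2 = {0, 2, 3, 5}  B3 = {0, 1, 3, 5}  B4 = {0, 3, 5, 7}  B5 = {0, 3, 5, 6}
Tree: B1–B2, B2–B3, B3–B4, B4–B5

The largest bag has 4 vertices, giving width 3; this decomposition certifies tw(G) ≤ 3. For the lower bound: the 4 vertex sets {3,4}, {2,5}, {0}, {1} are disjoint, each induces a connected subgraph, and every pair is joined by at least one edge of G. Contracting each set to a single vertex therefore yields K_{4} as a minor, and since treewidth is minor-monotone, tw(G) ≥ tw(K_{4}) = 3. The upper and lower bounds meet at 3, so that is the treewidth.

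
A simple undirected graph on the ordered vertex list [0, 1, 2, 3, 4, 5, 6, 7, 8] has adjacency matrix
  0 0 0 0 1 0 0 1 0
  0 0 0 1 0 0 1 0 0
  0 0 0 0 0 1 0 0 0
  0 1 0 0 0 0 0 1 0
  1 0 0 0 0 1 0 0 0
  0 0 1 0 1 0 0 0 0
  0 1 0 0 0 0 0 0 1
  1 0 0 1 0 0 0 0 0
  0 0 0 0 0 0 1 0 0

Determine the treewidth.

A width-1 tree decomposition is:
Bags: B1 = {2, 5}  B2 = {4, 5}  B3 = {0, 4}  B4 = {0, 7}  B5 = {3, 7}  B6 = {1, 3}  B7 = {1, 6}  B8 = {6, 8}
Tree: B1–B2, B2–B3, B3–B4, B4–B5, B5–B6, B6–B7, B7–B8
Each bag holds 2 vertices, so the decomposition has width 1, which upper-bounds the treewidth. Since G has at least one edge (e.g. 2–5), it is not an edgeless graph, so tw(G) ≥ 1. Hence tw(G) = 1 exactly.

1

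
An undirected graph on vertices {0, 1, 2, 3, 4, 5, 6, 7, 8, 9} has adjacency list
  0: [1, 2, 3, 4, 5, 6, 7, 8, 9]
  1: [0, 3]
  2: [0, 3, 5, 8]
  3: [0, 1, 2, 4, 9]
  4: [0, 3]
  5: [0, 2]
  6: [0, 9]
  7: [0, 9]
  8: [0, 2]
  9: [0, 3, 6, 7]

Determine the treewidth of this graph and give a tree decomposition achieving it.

Treewidth 2.
One optimal decomposition is:
Bags: B1 = {0, 1, 3}  B2 = {0, 2, 3}  B3 = {0, 3, 9}  B4 = {0, 2, 8}  B5 = {0, 7, 9}  B6 = {0, 6, 9}  B7 = {0, 3, 4}  B8 = {0, 2, 5}
Tree: B1–B2, B1–B3, B2–B4, B3–B5, B3–B6, B3–B7, B2–B8

Each bag holds 3 vertices, so the decomposition has width 2, which upper-bounds the treewidth. For the lower bound, the 3 vertices {0, 1, 3} are pairwise adjacent, and any tree decomposition puts a clique entirely inside one bag — forcing width ≥ 2. Hence tw(G) = 2 exactly.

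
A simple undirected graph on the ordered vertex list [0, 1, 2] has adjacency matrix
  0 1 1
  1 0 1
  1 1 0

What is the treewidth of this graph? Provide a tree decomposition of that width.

A single bag containing all 3 vertices is trivially a valid decomposition of width 2. On the other hand G contains the 3-clique {0, 1, 2}. A clique must lie in a single bag of any decomposition, so no decomposition can have width below 2. Therefore the treewidth is 2.

Treewidth 2.
One optimal decomposition is:
Bags: B1 = {0, 1, 2}
Tree: (single bag)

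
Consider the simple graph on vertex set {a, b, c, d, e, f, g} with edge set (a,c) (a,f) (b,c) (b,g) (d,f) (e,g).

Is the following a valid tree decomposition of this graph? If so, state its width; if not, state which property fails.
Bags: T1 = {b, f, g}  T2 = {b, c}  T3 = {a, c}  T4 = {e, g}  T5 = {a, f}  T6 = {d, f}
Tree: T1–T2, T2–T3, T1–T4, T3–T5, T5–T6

No — bags containing vertex f are not connected in the tree.

A tree decomposition must satisfy three properties: every vertex lies in some bag; for every edge, both endpoints lie together in some bag; and for every vertex, the bags containing it form a connected subtree. Here bags containing vertex f are not connected in the tree, so the decomposition is invalid.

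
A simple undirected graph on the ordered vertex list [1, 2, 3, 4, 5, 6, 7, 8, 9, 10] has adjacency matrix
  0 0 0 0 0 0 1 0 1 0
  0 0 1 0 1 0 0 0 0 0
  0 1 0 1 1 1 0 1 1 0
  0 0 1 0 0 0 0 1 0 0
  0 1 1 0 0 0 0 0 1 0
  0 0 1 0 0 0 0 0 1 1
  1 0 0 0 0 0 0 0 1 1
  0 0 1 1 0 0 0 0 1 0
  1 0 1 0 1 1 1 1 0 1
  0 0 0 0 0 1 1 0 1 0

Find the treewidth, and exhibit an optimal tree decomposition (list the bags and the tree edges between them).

Treewidth 2.
One such decomposition:
Bags: B1 = {3, 6, 9}  B2 = {3, 8, 9}  B3 = {6, 9, 10}  B4 = {3, 4, 8}  B5 = {3, 5, 9}  B6 = {7, 9, 10}  B7 = {2, 3, 5}  B8 = {1, 7, 9}
Tree: B1–B2, B1–B3, B2–B4, B2–B5, B3–B6, B5–B7, B6–B8

Every bag has size at most 3, so the width is 3 − 1 = 2 and tw(G) ≤ 2. For the lower bound, the 3 vertices {1, 7, 9} are pairwise adjacent, and any tree decomposition puts a clique entirely inside one bag — forcing width ≥ 2. Therefore the treewidth is 2.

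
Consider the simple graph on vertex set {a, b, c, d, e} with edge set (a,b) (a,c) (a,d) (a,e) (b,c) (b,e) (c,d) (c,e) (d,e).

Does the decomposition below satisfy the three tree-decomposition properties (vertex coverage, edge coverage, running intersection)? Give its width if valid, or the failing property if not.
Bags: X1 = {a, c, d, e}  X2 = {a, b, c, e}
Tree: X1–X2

Yes; width 3.

Checking the three conditions: (i) the bags cover all of {a, b, c, d, e}; (ii) for each edge, some bag contains both endpoints; (iii) the bags containing any fixed vertex form a subtree. All hold, so the decomposition is valid with width 4 − 1 = 3.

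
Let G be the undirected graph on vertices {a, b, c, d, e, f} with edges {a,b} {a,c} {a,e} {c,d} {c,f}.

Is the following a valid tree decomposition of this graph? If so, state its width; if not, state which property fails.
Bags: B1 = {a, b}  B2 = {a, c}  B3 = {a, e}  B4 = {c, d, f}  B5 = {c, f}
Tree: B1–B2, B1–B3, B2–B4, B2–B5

No — bags containing vertex f are not connected in the tree.

A tree decomposition must satisfy three properties: every vertex lies in some bag; for every edge, both endpoints lie together in some bag; and for every vertex, the bags containing it form a connected subtree. Here bags containing vertex f are not connected in the tree, so the decomposition is invalid.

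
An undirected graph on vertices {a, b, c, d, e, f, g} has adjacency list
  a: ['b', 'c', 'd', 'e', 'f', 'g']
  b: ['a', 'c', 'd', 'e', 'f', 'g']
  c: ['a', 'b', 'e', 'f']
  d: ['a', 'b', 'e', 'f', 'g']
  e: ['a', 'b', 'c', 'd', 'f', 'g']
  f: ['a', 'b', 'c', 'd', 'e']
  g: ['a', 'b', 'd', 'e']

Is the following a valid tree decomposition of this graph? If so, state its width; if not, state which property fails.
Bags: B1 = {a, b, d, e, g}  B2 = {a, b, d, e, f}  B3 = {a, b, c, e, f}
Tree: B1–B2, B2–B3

Yes; width 4.

Every vertex of G appears in some bag (union = {a, b, c, d, e, f, g}); every edge is covered by a bag; and for each vertex v the set of bags containing v is connected in the bag tree. The decomposition is therefore valid. The largest bag has 5 vertices, so the width is 4.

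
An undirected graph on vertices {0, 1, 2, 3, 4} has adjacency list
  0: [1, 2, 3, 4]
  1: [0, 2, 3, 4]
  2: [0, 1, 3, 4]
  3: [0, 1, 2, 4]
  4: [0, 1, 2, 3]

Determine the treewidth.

A width-4 tree decomposition is:
Bags: B1 = {0, 1, 2, 3, 4}
Tree: (single bag)
With just one bag of size 5, the width is 5 − 1 = 4, so tw(G) ≤ 4. Conversely, {0, 1, 2, 3, 4} is a clique of size 5, and the vertices of any clique must share a bag in every tree decomposition; so some bag has ≥ 5 vertices and tw(G) ≥ 4. The upper and lower bounds meet at 4, so that is the treewidth.

4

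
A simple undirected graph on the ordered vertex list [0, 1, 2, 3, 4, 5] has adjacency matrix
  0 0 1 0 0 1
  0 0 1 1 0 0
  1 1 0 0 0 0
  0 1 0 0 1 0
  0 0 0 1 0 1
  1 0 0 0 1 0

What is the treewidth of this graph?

A width-2 tree decomposition is:
Bags: B1 = {0, 1, 2}  B2 = {0, 1, 3}  B3 = {0, 3, 4}  B4 = {0, 4, 5}
Tree: B1–B2, B2–B3, B3–B4
The largest bag has 3 vertices, giving width 2; this decomposition certifies tw(G) ≤ 2. Since 0–2–1–3–4–5–0 is a cycle in G, G is not acyclic. Forests are exactly the graphs of treewidth ≤ 1, so tw(G) ≥ 2. Combining the bounds, tw(G) = 2.

2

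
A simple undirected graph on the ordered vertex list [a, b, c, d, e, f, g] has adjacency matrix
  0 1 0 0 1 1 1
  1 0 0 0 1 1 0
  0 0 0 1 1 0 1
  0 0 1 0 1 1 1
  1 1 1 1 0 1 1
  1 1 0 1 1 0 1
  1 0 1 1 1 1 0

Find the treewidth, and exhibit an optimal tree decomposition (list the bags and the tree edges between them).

Every bag has size at most 4, so the width is 4 − 1 = 3 and tw(G) ≤ 3. For the lower bound, the 4 vertices {c, d, e, g} are pairwise adjacent, and any tree decomposition puts a clique entirely inside one bag — forcing width ≥ 3. The upper and lower bounds meet at 3, so that is the treewidth.

Treewidth 3.
One optimal decomposition is:
Bags: B1 = {c, d, e, g}  B2 = {d, e, f, g}  B3 = {a, e, f, g}  B4 = {a, b, e, f}
Tree: B1–B2, B2–B3, B3–B4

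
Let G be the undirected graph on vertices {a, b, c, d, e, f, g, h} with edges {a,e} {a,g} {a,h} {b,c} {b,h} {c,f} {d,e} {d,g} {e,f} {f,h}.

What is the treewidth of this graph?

A width-2 tree decomposition is:
Bags: B1 = {b, c, f}  B2 = {b, f, h}  B3 = {e, f, h}  B4 = {a, e, h}  B5 = {a, d, e}  B6 = {a, d, g}
Tree: B1–B2, B2–B3, B3–B4, B4–B5, B5–B6
Each bag holds 3 vertices, so the decomposition has width 2, which upper-bounds the treewidth. The edges c–b–h–f–c form a cycle, so G is not a tree and its treewidth is at least 2. The upper and lower bounds meet at 2, so that is the treewidth.

2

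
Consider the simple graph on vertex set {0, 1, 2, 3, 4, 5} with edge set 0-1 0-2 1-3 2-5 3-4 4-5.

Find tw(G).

A width-2 tree decomposition is:
Bags: B1 = {0, 1, 2}  B2 = {1, 2, 5}  B3 = {1, 4, 5}  B4 = {1, 3, 4}
Tree: B1–B2, B2–B3, B3–B4
The largest bag has 3 vertices, giving width 2; this decomposition certifies tw(G) ≤ 2. The edges 1–0–2–5–4–3–1 form a cycle, so G is not a tree and its treewidth is at least 2. Combining the bounds, tw(G) = 2.

2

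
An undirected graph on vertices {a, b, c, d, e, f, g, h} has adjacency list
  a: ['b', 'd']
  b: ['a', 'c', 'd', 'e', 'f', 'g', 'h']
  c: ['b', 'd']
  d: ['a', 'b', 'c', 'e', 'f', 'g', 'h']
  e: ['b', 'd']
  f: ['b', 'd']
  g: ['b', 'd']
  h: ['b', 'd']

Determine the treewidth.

A width-2 tree decomposition is:
Bags: B1 = {b, d, e}  B2 = {b, d, h}  B3 = {a, b, d}  B4 = {b, d, g}  B5 = {b, c, d}  B6 = {b, d, f}
Tree: B1–B2, B1–B3, B3–B4, B1–B5, B2–B6
Every bag has size at most 3, so the width is 3 − 1 = 2 and tw(G) ≤ 2. For the lower bound, the 3 vertices {b, d, f} are pairwise adjacent, and any tree decomposition puts a clique entirely inside one bag — forcing width ≥ 2. Therefore the treewidth is 2.

2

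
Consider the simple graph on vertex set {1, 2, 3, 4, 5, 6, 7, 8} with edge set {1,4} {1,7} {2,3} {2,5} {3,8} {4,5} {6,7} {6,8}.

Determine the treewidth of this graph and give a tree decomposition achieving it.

Treewidth 2.
Bags: B1 = {1, 6, 7}  B2 = {1, 6, 8}  B3 = {1, 3, 8}  B4 = {1, 2, 3}  B5 = {1, 2, 5}  B6 = {1, 4, 5}
Tree: B1–B2, B2–B3, B3–B4, B4–B5, B5–B6

The largest bag has 3 vertices, giving width 2; this decomposition certifies tw(G) ≤ 2. For the lower bound, G contains the cycle 1–7–6–8–3–2–5–4–1, so G is not a forest; only forests have treewidth ≤ 1, hence tw(G) ≥ 2. Combining the bounds, tw(G) = 2.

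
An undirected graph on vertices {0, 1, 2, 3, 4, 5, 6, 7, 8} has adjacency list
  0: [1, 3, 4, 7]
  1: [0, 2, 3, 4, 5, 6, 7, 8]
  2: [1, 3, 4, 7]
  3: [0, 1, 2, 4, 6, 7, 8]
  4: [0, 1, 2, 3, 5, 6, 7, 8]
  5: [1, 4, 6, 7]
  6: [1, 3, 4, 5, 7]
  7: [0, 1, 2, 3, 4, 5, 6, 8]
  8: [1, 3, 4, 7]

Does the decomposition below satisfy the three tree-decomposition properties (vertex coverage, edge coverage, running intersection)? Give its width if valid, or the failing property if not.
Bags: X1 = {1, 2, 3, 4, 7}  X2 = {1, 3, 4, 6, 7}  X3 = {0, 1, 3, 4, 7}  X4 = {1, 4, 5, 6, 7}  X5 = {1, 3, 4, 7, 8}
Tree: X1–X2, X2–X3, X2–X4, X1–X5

Yes; width 4.

Vertex coverage: the bags together contain {0, 1, 2, 3, 4, 5, 6, 7, 8}, the full vertex set. Edge coverage: each edge of G has both endpoints in at least one bag. Running intersection: for every vertex, the bags containing it form a connected subtree. All three properties hold, so this is a valid tree decomposition of width max|bag| − 1 = 4, and hence tw(G) ≤ 4.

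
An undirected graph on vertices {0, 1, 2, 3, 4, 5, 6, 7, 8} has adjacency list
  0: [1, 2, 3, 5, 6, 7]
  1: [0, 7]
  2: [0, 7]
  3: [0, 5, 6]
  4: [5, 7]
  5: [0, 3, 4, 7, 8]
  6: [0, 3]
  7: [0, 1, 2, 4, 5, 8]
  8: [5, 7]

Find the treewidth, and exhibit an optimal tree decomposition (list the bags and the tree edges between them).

Every bag has size at most 3, so the width is 3 − 1 = 2 and tw(G) ≤ 2. For the lower bound, the 3 vertices {0, 3, 5} are pairwise adjacent, and any tree decomposition puts a clique entirely inside one bag — forcing width ≥ 2. Therefore the treewidth is 2.

Treewidth 2.
One such decomposition:
Bags: B1 = {4, 5, 7}  B2 = {0, 5, 7}  B3 = {0, 1, 7}  B4 = {0, 3, 5}  B5 = {0, 2, 7}  B6 = {5, 7, 8}  B7 = {0, 3, 6}
Tree: B1–B2, B2–B3, B2–B4, B3–B5, B2–B6, B4–B7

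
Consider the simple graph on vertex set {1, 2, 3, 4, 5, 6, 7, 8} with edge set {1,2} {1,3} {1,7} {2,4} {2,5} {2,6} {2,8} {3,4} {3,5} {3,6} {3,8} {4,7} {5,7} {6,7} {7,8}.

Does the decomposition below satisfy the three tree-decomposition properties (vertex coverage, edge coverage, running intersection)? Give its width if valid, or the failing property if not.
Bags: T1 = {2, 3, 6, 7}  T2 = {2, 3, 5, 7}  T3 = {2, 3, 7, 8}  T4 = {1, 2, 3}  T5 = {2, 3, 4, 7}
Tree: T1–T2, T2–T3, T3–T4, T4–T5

No — edge (7,1) lies in no bag.

A tree decomposition must satisfy three properties: every vertex lies in some bag; for every edge, both endpoints lie together in some bag; and for every vertex, the bags containing it form a connected subtree. Here edge (7,1) lies in no bag, so the decomposition is invalid.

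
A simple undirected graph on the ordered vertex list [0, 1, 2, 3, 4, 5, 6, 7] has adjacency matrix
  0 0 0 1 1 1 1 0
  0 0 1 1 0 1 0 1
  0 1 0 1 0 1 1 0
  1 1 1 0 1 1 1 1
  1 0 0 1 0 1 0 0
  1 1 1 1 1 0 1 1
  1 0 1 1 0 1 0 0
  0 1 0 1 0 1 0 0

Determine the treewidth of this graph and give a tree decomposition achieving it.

Treewidth 3.
Bags: B1 = {1, 2, 3, 5}  B2 = {2, 3, 5, 6}  B3 = {1, 3, 5, 7}  B4 = {0, 3, 5, 6}  B5 = {0, 3, 4, 5}
Tree: B1–B2, B1–B3, B2–B4, B4–B5

Every bag has size at most 4, so the width is 4 − 1 = 3 and tw(G) ≤ 3. Conversely, {0, 3, 4, 5} is a clique of size 4, and the vertices of any clique must share a bag in every tree decomposition; so some bag has ≥ 4 vertices and tw(G) ≥ 3. The upper and lower bounds meet at 3, so that is the treewidth.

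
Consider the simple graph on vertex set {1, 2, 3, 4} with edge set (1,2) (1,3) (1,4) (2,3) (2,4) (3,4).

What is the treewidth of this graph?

3

A width-3 tree decomposition is:
Bags: B1 = {1, 2, 3, 4}
Tree: (single bag)
With just one bag of size 4, the width is 4 − 1 = 3, so tw(G) ≤ 3. On the other hand G contains the 4-clique {1, 2, 3, 4}. A clique must lie in a single bag of any decomposition, so no decomposition can have width below 3. Therefore the treewidth is 3.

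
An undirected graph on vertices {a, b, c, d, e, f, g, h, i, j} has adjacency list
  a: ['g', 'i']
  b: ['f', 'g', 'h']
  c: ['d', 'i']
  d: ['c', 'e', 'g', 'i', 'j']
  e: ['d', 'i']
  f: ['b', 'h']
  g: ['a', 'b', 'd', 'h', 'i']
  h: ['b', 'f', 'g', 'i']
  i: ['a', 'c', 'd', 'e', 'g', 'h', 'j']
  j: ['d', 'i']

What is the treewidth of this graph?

2

A width-2 tree decomposition is:
Bags: B1 = {g, h, i}  B2 = {d, g, i}  B3 = {a, g, i}  B4 = {b, g, h}  B5 = {b, f, h}  B6 = {d, i, j}  B7 = {c, d, i}  B8 = {d, e, i}
Tree: B1–B2, B2–B3, B1–B4, B4–B5, B2–B6, B2–B7, B6–B8
Each bag holds 3 vertices, so the decomposition has width 2, which upper-bounds the treewidth. For the lower bound, the 3 vertices {b, f, h} are pairwise adjacent, and any tree decomposition puts a clique entirely inside one bag — forcing width ≥ 2. Therefore the treewidth is 2.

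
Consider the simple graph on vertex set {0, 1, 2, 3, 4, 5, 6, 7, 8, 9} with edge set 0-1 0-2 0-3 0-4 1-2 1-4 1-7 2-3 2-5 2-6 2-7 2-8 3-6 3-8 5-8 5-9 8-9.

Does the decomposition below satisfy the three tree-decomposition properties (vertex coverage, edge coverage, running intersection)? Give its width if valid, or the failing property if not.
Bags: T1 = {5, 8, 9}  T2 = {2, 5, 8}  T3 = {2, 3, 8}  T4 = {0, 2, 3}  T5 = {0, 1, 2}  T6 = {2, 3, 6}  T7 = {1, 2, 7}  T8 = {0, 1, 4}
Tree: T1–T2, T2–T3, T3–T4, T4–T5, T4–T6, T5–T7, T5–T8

Yes; width 2.

Every vertex of G appears in some bag (union = {0, 1, 2, 3, 4, 5, 6, 7, 8, 9}); every edge is covered by a bag; and for each vertex v the set of bags containing v is connected in the bag tree. The decomposition is therefore valid. The largest bag has 3 vertices, so the width is 2.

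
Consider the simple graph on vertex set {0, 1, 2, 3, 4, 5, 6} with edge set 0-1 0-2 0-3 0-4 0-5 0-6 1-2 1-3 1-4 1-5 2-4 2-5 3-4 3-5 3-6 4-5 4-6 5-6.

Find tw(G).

4

A width-4 tree decomposition is:
Bags: B1 = {0, 3, 4, 5, 6}  B2 = {0, 1, 3, 4, 5}  B3 = {0, 1, 2, 4, 5}
Tree: B1–B2, B2–B3
Every bag has size at most 5, so the width is 5 − 1 = 4 and tw(G) ≤ 4. On the other hand G contains the 5-clique {0, 1, 2, 4, 5}. A clique must lie in a single bag of any decomposition, so no decomposition can have width below 4. Therefore the treewidth is 4.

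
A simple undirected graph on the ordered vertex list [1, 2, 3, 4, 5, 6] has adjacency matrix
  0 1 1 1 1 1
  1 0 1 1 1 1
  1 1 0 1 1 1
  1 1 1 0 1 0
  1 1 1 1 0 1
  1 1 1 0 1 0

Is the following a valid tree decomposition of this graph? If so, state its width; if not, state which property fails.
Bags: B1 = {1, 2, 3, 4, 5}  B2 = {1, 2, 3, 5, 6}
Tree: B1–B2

Yes; width 4.

Every vertex of G appears in some bag (union = {1, 2, 3, 4, 5, 6}); every edge is covered by a bag; and for each vertex v the set of bags containing v is connected in the bag tree. The decomposition is therefore valid. The largest bag has 5 vertices, so the width is 4.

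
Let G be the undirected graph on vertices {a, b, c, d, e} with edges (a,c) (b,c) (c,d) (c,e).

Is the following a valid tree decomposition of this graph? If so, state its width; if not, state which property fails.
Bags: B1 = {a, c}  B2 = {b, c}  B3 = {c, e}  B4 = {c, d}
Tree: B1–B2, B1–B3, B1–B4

Vertex coverage: the bags together contain {a, b, c, d, e}, the full vertex set. Edge coverage: each edge of G has both endpoints in at least one bag. Running intersection: for every vertex, the bags containing it form a connected subtree. All three properties hold, so this is a valid tree decomposition of width max|bag| − 1 = 1, and hence tw(G) ≤ 1.

Yes; width 1.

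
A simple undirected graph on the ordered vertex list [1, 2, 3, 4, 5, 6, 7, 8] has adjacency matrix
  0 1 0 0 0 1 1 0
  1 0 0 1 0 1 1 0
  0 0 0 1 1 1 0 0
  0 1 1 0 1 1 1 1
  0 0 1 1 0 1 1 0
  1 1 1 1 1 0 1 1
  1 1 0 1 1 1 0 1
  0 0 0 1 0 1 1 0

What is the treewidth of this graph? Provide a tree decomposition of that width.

Each bag holds 4 vertices, so the decomposition has width 3, which upper-bounds the treewidth. Conversely, {1, 2, 6, 7} is a clique of size 4, and the vertices of any clique must share a bag in every tree decomposition; so some bag has ≥ 4 vertices and tw(G) ≥ 3. Combining the bounds, tw(G) = 3.

Treewidth 3.
Bags: B1 = {2, 4, 6, 7}  B2 = {1, 2, 6, 7}  B3 = {4, 5, 6, 7}  B4 = {3, 4, 5, 6}  B5 = {4, 6, 7, 8}
Tree: B1–B2, B1–B3, B3–B4, B1–B5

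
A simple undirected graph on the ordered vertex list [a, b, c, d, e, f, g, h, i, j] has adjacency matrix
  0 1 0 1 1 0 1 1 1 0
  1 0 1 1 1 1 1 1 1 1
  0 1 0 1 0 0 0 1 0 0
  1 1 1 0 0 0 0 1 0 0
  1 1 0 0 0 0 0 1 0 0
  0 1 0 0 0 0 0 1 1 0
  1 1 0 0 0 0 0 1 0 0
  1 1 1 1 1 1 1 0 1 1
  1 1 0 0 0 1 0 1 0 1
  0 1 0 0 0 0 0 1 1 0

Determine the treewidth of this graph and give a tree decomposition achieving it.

Treewidth 3.
One optimal decomposition is:
Bags: B1 = {a, b, d, h}  B2 = {a, b, h, i}  B3 = {b, f, h, i}  B4 = {a, b, e, h}  B5 = {a, b, g, h}  B6 = {b, h, i, j}  B7 = {b, c, d, h}
Tree: B1–B2, B2–B3, B1–B4, B1–B5, B3–B6, B1–B7

The largest bag has 4 vertices, giving width 3; this decomposition certifies tw(G) ≤ 3. Conversely, {a, b, d, h} is a clique of size 4, and the vertices of any clique must share a bag in every tree decomposition; so some bag has ≥ 4 vertices and tw(G) ≥ 3. The upper and lower bounds meet at 3, so that is the treewidth.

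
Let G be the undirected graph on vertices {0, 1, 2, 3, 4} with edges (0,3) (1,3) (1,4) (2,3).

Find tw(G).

1

A width-1 tree decomposition is:
Bags: B1 = {1, 3}  B2 = {0, 3}  B3 = {1, 4}  B4 = {2, 3}
Tree: B1–B2, B1–B3, B1–B4
The largest bag has 2 vertices, giving width 1; this decomposition certifies tw(G) ≤ 1. G has an edge, so its treewidth is at least 1. Hence tw(G) = 1 exactly.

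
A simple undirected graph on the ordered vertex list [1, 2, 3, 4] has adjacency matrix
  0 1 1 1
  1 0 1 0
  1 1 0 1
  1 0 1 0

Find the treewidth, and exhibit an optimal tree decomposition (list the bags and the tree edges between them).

Every bag has size at most 3, so the width is 3 − 1 = 2 and tw(G) ≤ 2. On the other hand G contains the 3-clique {1, 2, 3}. A clique must lie in a single bag of any decomposition, so no decomposition can have width below 2. Hence tw(G) = 2 exactly.

Treewidth 2.
One such decomposition:
Bags: B1 = {1, 2, 3}  B2 = {1, 3, 4}
Tree: B1–B2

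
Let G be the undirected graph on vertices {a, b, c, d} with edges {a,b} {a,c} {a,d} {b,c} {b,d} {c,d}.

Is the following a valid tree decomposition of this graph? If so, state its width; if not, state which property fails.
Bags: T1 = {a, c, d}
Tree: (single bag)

A tree decomposition must satisfy three properties: every vertex lies in some bag; for every edge, both endpoints lie together in some bag; and for every vertex, the bags containing it form a connected subtree. Here vertex b appears in no bag, so the decomposition is invalid.

No — vertex b appears in no bag.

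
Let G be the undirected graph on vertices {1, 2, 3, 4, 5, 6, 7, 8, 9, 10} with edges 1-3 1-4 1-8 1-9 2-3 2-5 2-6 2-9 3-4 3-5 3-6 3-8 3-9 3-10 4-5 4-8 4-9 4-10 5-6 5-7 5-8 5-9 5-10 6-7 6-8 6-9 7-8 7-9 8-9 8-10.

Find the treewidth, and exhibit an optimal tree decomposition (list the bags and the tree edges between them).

Every bag has size at most 5, so the width is 5 − 1 = 4 and tw(G) ≤ 4. Conversely, {1, 3, 4, 8, 9} is a clique of size 5, and the vertices of any clique must share a bag in every tree decomposition; so some bag has ≥ 5 vertices and tw(G) ≥ 4. Combining the bounds, tw(G) = 4.

Treewidth 4.
One such decomposition:
Bags: B1 = {3, 4, 5, 8, 9}  B2 = {3, 5, 6, 8, 9}  B3 = {2, 3, 5, 6, 9}  B4 = {5, 6, 7, 8, 9}  B5 = {3, 4, 5, 8, 10}  B6 = {1, 3, 4, 8, 9}
Tree: B1–B2, B2–B3, B2–B4, B1–B5, B1–B6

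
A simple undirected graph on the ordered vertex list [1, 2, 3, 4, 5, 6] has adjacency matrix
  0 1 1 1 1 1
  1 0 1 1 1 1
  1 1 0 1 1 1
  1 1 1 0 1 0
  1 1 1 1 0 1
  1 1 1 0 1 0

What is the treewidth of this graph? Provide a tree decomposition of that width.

The largest bag has 5 vertices, giving width 4; this decomposition certifies tw(G) ≤ 4. Conversely, {1, 2, 3, 4, 5} is a clique of size 5, and the vertices of any clique must share a bag in every tree decomposition; so some bag has ≥ 5 vertices and tw(G) ≥ 4. Therefore the treewidth is 4.

Treewidth 4.
Bags: B1 = {1, 2, 3, 5, 6}  B2 = {1, 2, 3, 4, 5}
Tree: B1–B2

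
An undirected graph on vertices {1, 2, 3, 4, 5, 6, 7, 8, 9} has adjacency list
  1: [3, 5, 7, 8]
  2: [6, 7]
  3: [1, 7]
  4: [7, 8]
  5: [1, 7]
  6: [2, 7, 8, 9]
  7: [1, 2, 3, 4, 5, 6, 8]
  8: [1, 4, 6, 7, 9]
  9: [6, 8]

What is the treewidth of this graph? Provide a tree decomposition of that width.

Treewidth 2.
Bags: B1 = {6, 8, 9}  B2 = {6, 7, 8}  B3 = {2, 6, 7}  B4 = {1, 7, 8}  B5 = {1, 3, 7}  B6 = {1, 5, 7}  B7 = {4, 7, 8}
Tree: B1–B2, B2–B3, B2–B4, B4–B5, B4–B6, B2–B7

Every bag has size at most 3, so the width is 3 − 1 = 2 and tw(G) ≤ 2. For the lower bound, the 3 vertices {6, 8, 9} are pairwise adjacent, and any tree decomposition puts a clique entirely inside one bag — forcing width ≥ 2. Hence tw(G) = 2 exactly.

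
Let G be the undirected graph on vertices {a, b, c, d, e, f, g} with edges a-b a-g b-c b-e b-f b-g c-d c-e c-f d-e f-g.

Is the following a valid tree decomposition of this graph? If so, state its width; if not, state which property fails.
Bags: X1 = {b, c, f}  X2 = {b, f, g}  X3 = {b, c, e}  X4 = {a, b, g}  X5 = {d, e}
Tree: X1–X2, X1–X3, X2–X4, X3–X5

A tree decomposition must satisfy three properties: every vertex lies in some bag; for every edge, both endpoints lie together in some bag; and for every vertex, the bags containing it form a connected subtree. Here edge (c,d) lies in no bag, so the decomposition is invalid.

No — edge (c,d) lies in no bag.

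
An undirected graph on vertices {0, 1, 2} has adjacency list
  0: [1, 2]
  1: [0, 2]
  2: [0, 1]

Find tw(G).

A width-2 tree decomposition is:
Bags: B1 = {0, 1, 2}
Tree: (single bag)
With just one bag of size 3, the width is 3 − 1 = 2, so tw(G) ≤ 2. On the other hand G contains the 3-clique {0, 1, 2}. A clique must lie in a single bag of any decomposition, so no decomposition can have width below 2. Therefore the treewidth is 2.

2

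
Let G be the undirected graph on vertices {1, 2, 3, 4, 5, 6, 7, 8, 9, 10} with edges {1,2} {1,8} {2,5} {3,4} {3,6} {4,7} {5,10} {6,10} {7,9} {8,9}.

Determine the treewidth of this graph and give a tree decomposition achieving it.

Treewidth 2.
One optimal decomposition is:
Bags: B1 = {1, 2, 5}  B2 = {1, 5, 10}  B3 = {1, 6, 10}  B4 = {1, 3, 6}  B5 = {1, 3, 4}  B6 = {1, 4, 7}  B7 = {1, 7, 9}  B8 = {1, 8, 9}
Tree: B1–B2, B2–B3, B3–B4, B4–B5, B5–B6, B6–B7, B7–B8

The largest bag has 3 vertices, giving width 2; this decomposition certifies tw(G) ≤ 2. For the lower bound, G contains the cycle 1–2–5–10–6–3–4–7–9–8–1, so G is not a forest; only forests have treewidth ≤ 1, hence tw(G) ≥ 2. Therefore the treewidth is 2.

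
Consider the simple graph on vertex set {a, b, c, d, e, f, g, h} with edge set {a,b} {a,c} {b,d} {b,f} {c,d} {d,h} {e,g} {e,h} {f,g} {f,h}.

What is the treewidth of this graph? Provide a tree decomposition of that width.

Each bag holds 3 vertices, so the decomposition has width 2, which upper-bounds the treewidth. The edges e–g–f–h–e form a cycle, so G is not a tree and its treewidth is at least 2. Hence tw(G) = 2 exactly.

Treewidth 2.
Bags: B1 = {e, g, h}  B2 = {f, g, h}  B3 = {d, f, h}  B4 = {b, d, f}  B5 = {b, c, d}  B6 = {a, b, c}
Tree: B1–B2, B2–B3, B3–B4, B4–B5, B5–B6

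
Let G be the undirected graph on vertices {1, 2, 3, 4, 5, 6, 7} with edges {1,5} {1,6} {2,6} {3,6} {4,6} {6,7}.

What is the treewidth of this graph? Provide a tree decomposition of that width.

Every bag has size at most 2, so the width is 2 − 1 = 1 and tw(G) ≤ 1. Since G has at least one edge (e.g. 6–1), it is not an edgeless graph, so tw(G) ≥ 1. The upper and lower bounds meet at 1, so that is the treewidth.

Treewidth 1.
One such decomposition:
Bags: B1 = {1, 6}  B2 = {2, 6}  B3 = {3, 6}  B4 = {6, 7}  B5 = {4, 6}  B6 = {1, 5}
Tree: B1–B2, B2–B3, B1–B4, B1–B5, B1–B6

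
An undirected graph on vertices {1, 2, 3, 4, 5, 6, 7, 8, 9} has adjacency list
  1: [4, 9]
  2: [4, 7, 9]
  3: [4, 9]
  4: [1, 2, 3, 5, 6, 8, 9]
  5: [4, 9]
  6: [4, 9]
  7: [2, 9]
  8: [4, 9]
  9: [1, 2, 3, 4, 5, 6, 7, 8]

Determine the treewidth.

A width-2 tree decomposition is:
Bags: B1 = {2, 4, 9}  B2 = {4, 6, 9}  B3 = {4, 8, 9}  B4 = {2, 7, 9}  B5 = {1, 4, 9}  B6 = {3, 4, 9}  B7 = {4, 5, 9}
Tree: B1–B2, B2–B3, B1–B4, B3–B5, B5–B6, B2–B7
Every bag has size at most 3, so the width is 3 − 1 = 2 and tw(G) ≤ 2. Conversely, {1, 4, 9} is a clique of size 3, and the vertices of any clique must share a bag in every tree decomposition; so some bag has ≥ 3 vertices and tw(G) ≥ 2. Combining the bounds, tw(G) = 2.

2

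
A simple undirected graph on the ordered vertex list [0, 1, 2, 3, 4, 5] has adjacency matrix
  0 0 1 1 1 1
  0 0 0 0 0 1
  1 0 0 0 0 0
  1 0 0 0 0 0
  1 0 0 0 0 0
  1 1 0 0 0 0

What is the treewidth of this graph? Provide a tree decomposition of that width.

Every bag has size at most 2, so the width is 2 − 1 = 1 and tw(G) ≤ 1. Any graph with an edge has treewidth ≥ 1, and G has the edge 5–0. Hence tw(G) = 1 exactly.

Treewidth 1.
Bags: B1 = {0, 5}  B2 = {0, 2}  B3 = {1, 5}  B4 = {0, 3}  B5 = {0, 4}
Tree: B1–B2, B1–B3, B2–B4, B4–B5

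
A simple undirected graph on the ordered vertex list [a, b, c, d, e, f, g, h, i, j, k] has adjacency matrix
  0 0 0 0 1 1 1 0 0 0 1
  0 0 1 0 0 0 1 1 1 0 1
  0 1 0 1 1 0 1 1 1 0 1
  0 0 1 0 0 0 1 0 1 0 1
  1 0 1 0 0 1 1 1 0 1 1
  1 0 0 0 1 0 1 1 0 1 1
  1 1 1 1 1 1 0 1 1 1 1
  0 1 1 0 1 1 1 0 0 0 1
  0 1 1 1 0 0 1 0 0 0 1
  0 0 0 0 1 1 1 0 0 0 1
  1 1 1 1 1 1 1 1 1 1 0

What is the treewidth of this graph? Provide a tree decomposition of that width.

Treewidth 4.
One optimal decomposition is:
Bags: B1 = {c, e, g, h, k}  B2 = {e, f, g, h, k}  B3 = {b, c, g, h, k}  B4 = {e, f, g, j, k}  B5 = {a, e, f, g, k}  B6 = {b, c, g, i, k}  B7 = {c, d, g, i, k}
Tree: B1–B2, B1–B3, B2–B4, B2–B5, B3–B6, B6–B7

Every bag has size at most 5, so the width is 5 − 1 = 4 and tw(G) ≤ 4. On the other hand G contains the 5-clique {a, e, f, g, k}. A clique must lie in a single bag of any decomposition, so no decomposition can have width below 4. Hence tw(G) = 4 exactly.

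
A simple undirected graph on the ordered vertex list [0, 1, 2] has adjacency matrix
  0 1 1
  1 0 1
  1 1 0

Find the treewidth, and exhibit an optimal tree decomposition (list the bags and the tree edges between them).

Treewidth 2.
One such decomposition:
Bags: B1 = {0, 1, 2}
Tree: (single bag)

With just one bag of size 3, the width is 3 − 1 = 2, so tw(G) ≤ 2. On the other hand G contains the 3-clique {0, 1, 2}. A clique must lie in a single bag of any decomposition, so no decomposition can have width below 2. Therefore the treewidth is 2.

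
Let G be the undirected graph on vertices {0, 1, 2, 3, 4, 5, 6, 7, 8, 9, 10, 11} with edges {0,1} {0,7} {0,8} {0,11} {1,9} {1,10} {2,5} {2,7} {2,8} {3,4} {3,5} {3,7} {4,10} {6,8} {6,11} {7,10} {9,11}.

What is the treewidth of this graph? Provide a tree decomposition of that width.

Treewidth 3.
One such decomposition:
Bags: B1 = {3, 4, 5, 10}  B2 = {3, 5, 7, 10}  B3 = {2, 5, 7, 10}  B4 = {1, 2, 7, 10}  B5 = {0, 1, 2, 7}  B6 = {0, 1, 2, 8}  B7 = {0, 1, 8, 9}  B8 = {0, 8, 9, 11}  B9 = {6, 8, 9, 11}
Tree: B1–B2, B2–B3, B3–B4, B4–B5, B5–B6, B6–B7, B7–B8, B8–B9

Every bag has size at most 4, so the width is 4 − 1 = 3 and tw(G) ≤ 3. For the lower bound: the 4 vertex sets {3,4,5}, {10}, {7}, {0,1,2,8} are disjoint, each induces a connected subgraph, and every pair is joined by at least one edge of G. Contracting each set to a single vertex therefore yields K_{4} as a minor, and since treewidth is minor-monotone, tw(G) ≥ tw(K_{4}) = 3. Hence tw(G) = 3 exactly.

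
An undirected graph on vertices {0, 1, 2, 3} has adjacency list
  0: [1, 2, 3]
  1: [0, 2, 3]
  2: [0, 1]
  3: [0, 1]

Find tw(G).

2

A width-2 tree decomposition is:
Bags: B1 = {0, 1, 3}  B2 = {0, 1, 2}
Tree: B1–B2
The largest bag has 3 vertices, giving width 2; this decomposition certifies tw(G) ≤ 2. For the lower bound, the 3 vertices {0, 1, 2} are pairwise adjacent, and any tree decomposition puts a clique entirely inside one bag — forcing width ≥ 2. Therefore the treewidth is 2.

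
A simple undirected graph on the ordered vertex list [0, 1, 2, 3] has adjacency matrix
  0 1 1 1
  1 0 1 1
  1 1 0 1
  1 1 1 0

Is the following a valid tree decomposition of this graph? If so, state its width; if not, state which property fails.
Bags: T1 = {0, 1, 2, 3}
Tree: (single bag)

Every vertex of G appears in some bag (union = {0, 1, 2, 3}); every edge is covered by a bag; and for each vertex v the set of bags containing v is connected in the bag tree. The decomposition is therefore valid. The largest bag has 4 vertices, so the width is 3.

Yes; width 3.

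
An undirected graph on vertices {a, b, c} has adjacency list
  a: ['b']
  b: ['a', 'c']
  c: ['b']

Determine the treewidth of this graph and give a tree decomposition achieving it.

Treewidth 1.
One such decomposition:
Bags: B1 = {a, b}  B2 = {b, c}
Tree: B1–B2

Every bag has size at most 2, so the width is 2 − 1 = 1 and tw(G) ≤ 1. Any graph with an edge has treewidth ≥ 1, and G has the edge b–a. Combining the bounds, tw(G) = 1.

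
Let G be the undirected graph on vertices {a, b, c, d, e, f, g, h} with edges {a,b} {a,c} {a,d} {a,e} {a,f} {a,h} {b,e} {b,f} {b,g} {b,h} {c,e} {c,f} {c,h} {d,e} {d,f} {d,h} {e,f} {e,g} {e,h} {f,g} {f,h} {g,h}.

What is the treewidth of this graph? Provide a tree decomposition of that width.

Treewidth 4.
Bags: B1 = {a, b, e, f, h}  B2 = {a, d, e, f, h}  B3 = {a, c, e, f, h}  B4 = {b, e, f, g, h}
Tree: B1–B2, B1–B3, B1–B4

Each bag holds 5 vertices, so the decomposition has width 4, which upper-bounds the treewidth. For the lower bound, the 5 vertices {b, e, f, g, h} are pairwise adjacent, and any tree decomposition puts a clique entirely inside one bag — forcing width ≥ 4. The upper and lower bounds meet at 4, so that is the treewidth.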